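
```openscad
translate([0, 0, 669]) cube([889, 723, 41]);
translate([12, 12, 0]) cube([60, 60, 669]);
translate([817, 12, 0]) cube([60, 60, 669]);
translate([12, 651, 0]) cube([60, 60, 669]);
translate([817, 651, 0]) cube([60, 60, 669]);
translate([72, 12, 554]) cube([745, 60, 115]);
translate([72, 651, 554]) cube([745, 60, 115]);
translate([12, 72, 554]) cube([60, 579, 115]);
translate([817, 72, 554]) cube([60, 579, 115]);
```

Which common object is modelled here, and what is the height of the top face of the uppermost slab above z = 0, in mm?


A table. The table height is 710 mm.

A 889×723×41 slab sits at z = 669 on four 60 mm square posts — a table. The top surface is at 669 + 41 = 710 mm.


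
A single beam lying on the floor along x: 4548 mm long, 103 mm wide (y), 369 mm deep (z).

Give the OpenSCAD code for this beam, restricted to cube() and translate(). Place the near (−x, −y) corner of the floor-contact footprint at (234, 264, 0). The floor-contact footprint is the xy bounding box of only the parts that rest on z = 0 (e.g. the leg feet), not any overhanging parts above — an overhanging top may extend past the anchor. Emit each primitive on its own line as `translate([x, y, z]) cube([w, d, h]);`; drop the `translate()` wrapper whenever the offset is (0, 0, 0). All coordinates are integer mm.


translate([234, 264, 0]) cube([4548, 103, 369]);


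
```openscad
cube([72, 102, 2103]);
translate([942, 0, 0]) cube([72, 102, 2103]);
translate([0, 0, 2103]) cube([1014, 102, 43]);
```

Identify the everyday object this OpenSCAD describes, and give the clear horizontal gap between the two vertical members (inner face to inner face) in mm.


A door frame. The clear opening width is 870 mm.

Two 2103 mm tall posts with a header on top — a door frame. The left jamb is 72 mm wide at x = 0; the right jamb starts at x = 942. The clear opening is 942 − 72 = 870 mm.


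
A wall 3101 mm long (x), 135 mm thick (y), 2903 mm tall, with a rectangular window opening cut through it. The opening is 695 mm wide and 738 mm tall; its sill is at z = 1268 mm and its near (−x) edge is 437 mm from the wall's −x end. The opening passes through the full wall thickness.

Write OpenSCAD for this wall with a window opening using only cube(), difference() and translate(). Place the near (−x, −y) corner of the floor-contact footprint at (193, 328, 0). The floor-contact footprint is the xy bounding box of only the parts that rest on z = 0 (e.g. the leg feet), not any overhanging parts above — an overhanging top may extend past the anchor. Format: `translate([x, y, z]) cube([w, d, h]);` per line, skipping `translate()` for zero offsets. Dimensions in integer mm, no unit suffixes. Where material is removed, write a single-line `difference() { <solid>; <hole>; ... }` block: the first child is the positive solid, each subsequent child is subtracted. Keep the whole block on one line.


difference() { translate([193, 328, 0]) cube([3101, 135, 2903]); translate([630, 328, 1268]) cube([695, 135, 738]); }


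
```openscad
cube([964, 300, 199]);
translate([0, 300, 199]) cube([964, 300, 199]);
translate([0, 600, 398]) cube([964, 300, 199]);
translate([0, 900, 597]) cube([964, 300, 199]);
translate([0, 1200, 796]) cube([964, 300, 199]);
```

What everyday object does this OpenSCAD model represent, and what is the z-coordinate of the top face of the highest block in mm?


A staircase. The total rise is 995 mm.

5 identical blocks, each offset up and back from the previous — a staircase. Each step is 199 mm tall and there are 5 of them, so the total rise is 5 × 199 = 995 mm.


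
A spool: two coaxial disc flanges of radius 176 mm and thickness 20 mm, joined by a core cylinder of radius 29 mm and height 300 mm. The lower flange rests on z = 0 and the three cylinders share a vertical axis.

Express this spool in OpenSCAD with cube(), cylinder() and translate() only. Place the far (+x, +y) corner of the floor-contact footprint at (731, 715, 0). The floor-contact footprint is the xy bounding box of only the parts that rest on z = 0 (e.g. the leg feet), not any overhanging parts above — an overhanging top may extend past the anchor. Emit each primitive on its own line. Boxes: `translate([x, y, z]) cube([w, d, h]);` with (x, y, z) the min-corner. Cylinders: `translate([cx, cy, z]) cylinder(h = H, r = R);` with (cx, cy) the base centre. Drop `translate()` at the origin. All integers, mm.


translate([555, 539, 0]) cylinder(h = 20, r = 176);
translate([555, 539, 20]) cylinder(h = 300, r = 29);
translate([555, 539, 320]) cylinder(h = 20, r = 176);


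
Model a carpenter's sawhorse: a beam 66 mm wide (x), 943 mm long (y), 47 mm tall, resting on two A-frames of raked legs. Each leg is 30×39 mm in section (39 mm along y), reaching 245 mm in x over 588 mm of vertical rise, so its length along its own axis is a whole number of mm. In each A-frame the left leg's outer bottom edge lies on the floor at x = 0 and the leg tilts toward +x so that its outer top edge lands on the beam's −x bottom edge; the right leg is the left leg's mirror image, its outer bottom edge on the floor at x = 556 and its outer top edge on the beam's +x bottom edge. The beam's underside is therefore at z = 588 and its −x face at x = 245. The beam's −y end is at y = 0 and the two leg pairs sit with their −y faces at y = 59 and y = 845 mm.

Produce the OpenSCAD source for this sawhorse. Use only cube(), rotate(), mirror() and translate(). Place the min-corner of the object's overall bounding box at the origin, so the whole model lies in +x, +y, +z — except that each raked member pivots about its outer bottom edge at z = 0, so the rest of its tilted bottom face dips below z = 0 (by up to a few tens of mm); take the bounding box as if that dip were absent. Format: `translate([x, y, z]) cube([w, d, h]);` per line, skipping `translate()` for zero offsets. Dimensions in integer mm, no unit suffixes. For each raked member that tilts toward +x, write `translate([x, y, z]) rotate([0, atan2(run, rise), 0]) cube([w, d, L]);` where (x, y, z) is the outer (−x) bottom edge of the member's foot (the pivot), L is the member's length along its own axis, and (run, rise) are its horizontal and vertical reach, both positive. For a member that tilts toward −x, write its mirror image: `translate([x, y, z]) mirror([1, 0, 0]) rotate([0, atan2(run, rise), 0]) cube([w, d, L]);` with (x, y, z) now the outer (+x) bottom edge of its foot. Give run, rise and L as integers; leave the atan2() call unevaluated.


translate([245, 0, 588]) cube([66, 943, 47]);
translate([0, 59, 0]) rotate([0, atan2(245, 588), 0]) cube([30, 39, 637]);
translate([556, 59, 0]) mirror([1, 0, 0]) rotate([0, atan2(245, 588), 0]) cube([30, 39, 637]);
translate([0, 845, 0]) rotate([0, atan2(245, 588), 0]) cube([30, 39, 637]);
translate([556, 845, 0]) mirror([1, 0, 0]) rotate([0, atan2(245, 588), 0]) cube([30, 39, 637]);


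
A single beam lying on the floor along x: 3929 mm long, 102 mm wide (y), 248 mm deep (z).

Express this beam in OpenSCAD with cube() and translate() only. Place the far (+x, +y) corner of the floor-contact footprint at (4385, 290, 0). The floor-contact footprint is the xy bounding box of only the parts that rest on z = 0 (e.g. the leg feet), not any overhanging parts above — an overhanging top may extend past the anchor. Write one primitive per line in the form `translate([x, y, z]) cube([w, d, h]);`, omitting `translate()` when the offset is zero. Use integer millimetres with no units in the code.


translate([456, 188, 0]) cube([3929, 102, 248]);


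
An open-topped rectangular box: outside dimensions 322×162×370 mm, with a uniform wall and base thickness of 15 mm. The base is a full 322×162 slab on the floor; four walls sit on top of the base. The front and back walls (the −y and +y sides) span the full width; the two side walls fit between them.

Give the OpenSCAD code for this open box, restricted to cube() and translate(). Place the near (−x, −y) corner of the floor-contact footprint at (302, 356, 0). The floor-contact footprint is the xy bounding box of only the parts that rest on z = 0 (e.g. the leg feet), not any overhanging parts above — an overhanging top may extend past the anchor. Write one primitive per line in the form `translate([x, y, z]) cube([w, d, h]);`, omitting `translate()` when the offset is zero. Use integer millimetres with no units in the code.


translate([302, 356, 0]) cube([322, 162, 15]);
translate([302, 356, 15]) cube([322, 15, 355]);
translate([302, 503, 15]) cube([322, 15, 355]);
translate([302, 371, 15]) cube([15, 132, 355]);
translate([609, 371, 15]) cube([15, 132, 355]);


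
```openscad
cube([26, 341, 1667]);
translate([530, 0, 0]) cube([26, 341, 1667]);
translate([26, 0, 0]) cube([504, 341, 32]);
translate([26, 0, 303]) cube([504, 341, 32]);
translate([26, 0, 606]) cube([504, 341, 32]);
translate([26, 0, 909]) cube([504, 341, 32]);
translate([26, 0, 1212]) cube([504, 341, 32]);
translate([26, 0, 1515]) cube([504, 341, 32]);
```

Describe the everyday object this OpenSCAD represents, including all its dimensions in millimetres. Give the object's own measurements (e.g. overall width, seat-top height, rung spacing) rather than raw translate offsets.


An open bookshelf. Two side panels, each 26 mm thick, 341 mm deep and 1667 mm tall, stand 556 mm apart (outside-to-outside). Between them sit 6 shelves, each 32 mm thick and 341 mm deep, spanning the full gap between the sides. The bottom shelf rests on the floor (its underside at z = 0) and the clear gap between one shelf's top and the next shelf's underside is 271 mm.


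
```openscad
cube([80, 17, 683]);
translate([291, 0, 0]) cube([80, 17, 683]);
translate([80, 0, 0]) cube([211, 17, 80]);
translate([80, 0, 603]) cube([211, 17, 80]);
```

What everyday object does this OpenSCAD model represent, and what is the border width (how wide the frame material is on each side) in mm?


A picture frame. The border width is 80 mm.

Four thin pieces enclosing a rectangular opening — a picture frame. The two full-height stiles are 683 mm tall; the top rail sits at z = 603 and is 80 mm tall, so the border above the opening is 683 − 603 = 80 mm, matching the stile x-width.


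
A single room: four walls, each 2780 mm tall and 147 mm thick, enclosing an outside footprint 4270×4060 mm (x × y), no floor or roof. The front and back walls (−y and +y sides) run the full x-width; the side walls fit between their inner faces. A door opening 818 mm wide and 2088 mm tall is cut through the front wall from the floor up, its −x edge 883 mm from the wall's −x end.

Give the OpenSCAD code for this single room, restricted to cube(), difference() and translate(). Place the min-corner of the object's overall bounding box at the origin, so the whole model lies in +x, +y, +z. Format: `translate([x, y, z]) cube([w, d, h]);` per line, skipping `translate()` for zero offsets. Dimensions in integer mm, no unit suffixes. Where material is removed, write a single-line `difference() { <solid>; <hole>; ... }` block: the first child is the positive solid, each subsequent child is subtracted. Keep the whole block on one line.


difference() { cube([4270, 147, 2780]); translate([883, 0, 0]) cube([818, 147, 2088]); }
translate([0, 3913, 0]) cube([4270, 147, 2780]);
translate([0, 147, 0]) cube([147, 3766, 2780]);
translate([4123, 147, 0]) cube([147, 3766, 2780]);


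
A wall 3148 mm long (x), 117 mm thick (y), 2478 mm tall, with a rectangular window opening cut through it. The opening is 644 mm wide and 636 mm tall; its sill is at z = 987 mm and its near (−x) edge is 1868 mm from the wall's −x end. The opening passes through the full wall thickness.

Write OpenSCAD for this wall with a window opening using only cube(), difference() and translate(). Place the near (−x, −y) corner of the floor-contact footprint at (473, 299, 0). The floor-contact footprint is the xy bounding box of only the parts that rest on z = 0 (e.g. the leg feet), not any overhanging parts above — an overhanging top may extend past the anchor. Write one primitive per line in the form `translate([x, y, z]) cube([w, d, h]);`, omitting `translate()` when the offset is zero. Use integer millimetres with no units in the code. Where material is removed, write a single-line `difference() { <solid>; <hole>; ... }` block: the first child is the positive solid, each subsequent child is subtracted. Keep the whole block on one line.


difference() { translate([473, 299, 0]) cube([3148, 117, 2478]); translate([2341, 299, 987]) cube([644, 117, 636]); }


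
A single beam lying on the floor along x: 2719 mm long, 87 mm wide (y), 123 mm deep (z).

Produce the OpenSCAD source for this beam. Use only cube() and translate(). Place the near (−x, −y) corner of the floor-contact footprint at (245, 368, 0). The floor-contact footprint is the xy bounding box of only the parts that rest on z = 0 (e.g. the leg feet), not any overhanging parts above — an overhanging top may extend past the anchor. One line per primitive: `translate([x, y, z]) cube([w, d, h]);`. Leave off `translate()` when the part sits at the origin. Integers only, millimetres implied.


translate([245, 368, 0]) cube([2719, 87, 123]);


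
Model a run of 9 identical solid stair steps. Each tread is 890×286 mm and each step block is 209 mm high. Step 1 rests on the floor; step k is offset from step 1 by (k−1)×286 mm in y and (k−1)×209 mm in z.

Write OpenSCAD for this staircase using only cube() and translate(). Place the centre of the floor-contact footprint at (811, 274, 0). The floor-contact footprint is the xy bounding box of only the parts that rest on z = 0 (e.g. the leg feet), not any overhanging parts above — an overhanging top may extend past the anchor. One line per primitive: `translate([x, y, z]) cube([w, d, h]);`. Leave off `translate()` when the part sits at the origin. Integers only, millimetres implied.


translate([366, 131, 0]) cube([890, 286, 209]);
translate([366, 417, 209]) cube([890, 286, 209]);
translate([366, 703, 418]) cube([890, 286, 209]);
translate([366, 989, 627]) cube([890, 286, 209]);
translate([366, 1275, 836]) cube([890, 286, 209]);
translate([366, 1561, 1045]) cube([890, 286, 209]);
translate([366, 1847, 1254]) cube([890, 286, 209]);
translate([366, 2133, 1463]) cube([890, 286, 209]);
translate([366, 2419, 1672]) cube([890, 286, 209]);


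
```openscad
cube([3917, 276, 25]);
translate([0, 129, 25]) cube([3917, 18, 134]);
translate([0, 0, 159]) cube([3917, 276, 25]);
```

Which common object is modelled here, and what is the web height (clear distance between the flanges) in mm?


An I-beam. The web height is 134 mm.

Two wide flanges with a thin centred web — an I-beam. Overall 184 mm minus two 25 mm flanges gives a web of 184 − 2·25 = 134 mm.


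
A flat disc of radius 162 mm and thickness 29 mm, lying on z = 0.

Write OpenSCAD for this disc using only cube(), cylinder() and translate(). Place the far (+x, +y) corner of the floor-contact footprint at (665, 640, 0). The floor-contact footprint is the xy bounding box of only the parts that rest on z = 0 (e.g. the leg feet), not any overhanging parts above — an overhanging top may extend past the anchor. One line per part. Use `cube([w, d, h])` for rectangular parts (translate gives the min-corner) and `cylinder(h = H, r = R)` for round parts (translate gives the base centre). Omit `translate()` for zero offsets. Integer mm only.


translate([503, 478, 0]) cylinder(h = 29, r = 162);


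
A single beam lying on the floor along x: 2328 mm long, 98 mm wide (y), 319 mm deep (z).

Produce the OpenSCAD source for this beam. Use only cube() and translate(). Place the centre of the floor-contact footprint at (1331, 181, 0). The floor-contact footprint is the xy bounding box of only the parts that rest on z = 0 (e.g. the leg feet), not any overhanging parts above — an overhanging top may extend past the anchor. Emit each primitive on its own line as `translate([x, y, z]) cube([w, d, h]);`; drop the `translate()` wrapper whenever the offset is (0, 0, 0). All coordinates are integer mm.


translate([167, 132, 0]) cube([2328, 98, 319]);


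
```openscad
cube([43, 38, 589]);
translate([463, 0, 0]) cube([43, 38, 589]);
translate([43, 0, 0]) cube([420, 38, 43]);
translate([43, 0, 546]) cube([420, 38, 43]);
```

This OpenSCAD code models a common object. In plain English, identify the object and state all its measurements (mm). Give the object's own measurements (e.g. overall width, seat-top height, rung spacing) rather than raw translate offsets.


A rectangular picture frame lying in the x–z plane (depth along y). The opening is 420 mm wide (x) by 503 mm tall (z), surrounded by a border 43 mm wide on all four sides. The frame is 38 mm deep and is made of two full-height vertical stiles with two horizontal rails fitted between them.


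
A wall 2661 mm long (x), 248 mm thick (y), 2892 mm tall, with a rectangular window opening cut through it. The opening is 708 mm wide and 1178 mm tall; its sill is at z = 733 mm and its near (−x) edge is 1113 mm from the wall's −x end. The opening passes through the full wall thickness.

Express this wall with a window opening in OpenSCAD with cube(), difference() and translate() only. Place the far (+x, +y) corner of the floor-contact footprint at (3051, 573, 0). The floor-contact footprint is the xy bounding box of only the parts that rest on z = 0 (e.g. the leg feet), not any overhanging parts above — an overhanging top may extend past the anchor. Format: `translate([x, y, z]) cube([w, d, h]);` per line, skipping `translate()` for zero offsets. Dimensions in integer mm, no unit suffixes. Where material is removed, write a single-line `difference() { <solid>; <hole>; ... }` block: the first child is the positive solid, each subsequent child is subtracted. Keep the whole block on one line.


difference() { translate([390, 325, 0]) cube([2661, 248, 2892]); translate([1503, 325, 733]) cube([708, 248, 1178]); }


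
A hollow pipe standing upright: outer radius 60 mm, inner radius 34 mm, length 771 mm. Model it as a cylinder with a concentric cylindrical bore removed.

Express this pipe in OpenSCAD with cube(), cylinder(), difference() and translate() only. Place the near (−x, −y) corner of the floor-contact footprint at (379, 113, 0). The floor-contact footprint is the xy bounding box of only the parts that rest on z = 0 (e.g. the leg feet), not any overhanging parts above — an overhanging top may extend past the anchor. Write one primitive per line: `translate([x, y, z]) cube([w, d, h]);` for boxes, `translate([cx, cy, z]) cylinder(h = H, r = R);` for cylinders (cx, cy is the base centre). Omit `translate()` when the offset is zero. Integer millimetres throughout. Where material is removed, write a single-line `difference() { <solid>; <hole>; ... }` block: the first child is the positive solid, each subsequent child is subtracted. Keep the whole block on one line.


difference() { translate([439, 173, 0]) cylinder(h = 771, r = 60); translate([439, 173, 0]) cylinder(h = 771, r = 34); }


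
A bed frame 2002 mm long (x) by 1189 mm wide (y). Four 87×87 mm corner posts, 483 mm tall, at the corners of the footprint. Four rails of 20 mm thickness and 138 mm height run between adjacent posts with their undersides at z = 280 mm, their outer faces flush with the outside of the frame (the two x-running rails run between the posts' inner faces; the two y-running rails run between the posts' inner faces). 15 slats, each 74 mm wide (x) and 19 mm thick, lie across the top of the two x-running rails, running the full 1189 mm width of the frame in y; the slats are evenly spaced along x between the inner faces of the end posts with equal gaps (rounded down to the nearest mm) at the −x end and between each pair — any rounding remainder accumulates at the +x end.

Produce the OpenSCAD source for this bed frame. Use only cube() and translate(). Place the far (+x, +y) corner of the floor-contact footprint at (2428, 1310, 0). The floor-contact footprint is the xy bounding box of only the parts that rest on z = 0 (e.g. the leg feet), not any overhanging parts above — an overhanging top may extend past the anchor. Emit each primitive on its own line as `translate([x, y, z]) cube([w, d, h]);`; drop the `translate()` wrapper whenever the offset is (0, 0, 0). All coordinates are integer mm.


translate([426, 121, 0]) cube([87, 87, 483]);
translate([426, 1223, 0]) cube([87, 87, 483]);
translate([2341, 121, 0]) cube([87, 87, 483]);
translate([2341, 1223, 0]) cube([87, 87, 483]);
translate([513, 121, 280]) cube([1828, 20, 138]);
translate([513, 1290, 280]) cube([1828, 20, 138]);
translate([426, 208, 280]) cube([20, 1015, 138]);
translate([2408, 208, 280]) cube([20, 1015, 138]);
translate([557, 121, 418]) cube([74, 1189, 19]);
translate([675, 121, 418]) cube([74, 1189, 19]);
translate([793, 121, 418]) cube([74, 1189, 19]);
translate([911, 121, 418]) cube([74, 1189, 19]);
translate([1029, 121, 418]) cube([74, 1189, 19]);
translate([1147, 121, 418]) cube([74, 1189, 19]);
translate([1265, 121, 418]) cube([74, 1189, 19]);
translate([1383, 121, 418]) cube([74, 1189, 19]);
translate([1501, 121, 418]) cube([74, 1189, 19]);
translate([1619, 121, 418]) cube([74, 1189, 19]);
translate([1737, 121, 418]) cube([74, 1189, 19]);
translate([1855, 121, 418]) cube([74, 1189, 19]);
translate([1973, 121, 418]) cube([74, 1189, 19]);
translate([2091, 121, 418]) cube([74, 1189, 19]);
translate([2209, 121, 418]) cube([74, 1189, 19]);


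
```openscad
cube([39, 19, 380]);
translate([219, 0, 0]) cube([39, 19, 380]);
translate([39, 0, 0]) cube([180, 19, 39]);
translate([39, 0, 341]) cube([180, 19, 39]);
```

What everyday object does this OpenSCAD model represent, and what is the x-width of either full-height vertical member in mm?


A picture frame. The border width is 39 mm.

Four thin pieces enclosing a rectangular opening — a picture frame. The two full-height stiles are 380 mm tall; the top rail sits at z = 341 and is 39 mm tall, so the border above the opening is 380 − 341 = 39 mm, matching the stile x-width.


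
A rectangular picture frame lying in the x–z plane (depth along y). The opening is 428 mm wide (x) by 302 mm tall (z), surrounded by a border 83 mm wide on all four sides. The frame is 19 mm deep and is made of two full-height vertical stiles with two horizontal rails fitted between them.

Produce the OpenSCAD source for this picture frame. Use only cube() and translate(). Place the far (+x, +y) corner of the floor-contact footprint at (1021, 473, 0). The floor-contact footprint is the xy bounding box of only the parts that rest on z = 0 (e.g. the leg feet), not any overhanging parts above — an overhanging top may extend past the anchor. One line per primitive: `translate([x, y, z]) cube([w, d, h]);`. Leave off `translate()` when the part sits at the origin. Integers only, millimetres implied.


translate([427, 454, 0]) cube([83, 19, 468]);
translate([938, 454, 0]) cube([83, 19, 468]);
translate([510, 454, 0]) cube([428, 19, 83]);
translate([510, 454, 385]) cube([428, 19, 83]);


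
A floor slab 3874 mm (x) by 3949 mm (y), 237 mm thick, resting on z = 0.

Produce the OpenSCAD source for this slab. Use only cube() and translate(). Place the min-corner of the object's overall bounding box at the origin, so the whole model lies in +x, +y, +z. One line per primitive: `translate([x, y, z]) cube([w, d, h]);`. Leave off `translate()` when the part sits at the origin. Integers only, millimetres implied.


cube([3874, 3949, 237]);


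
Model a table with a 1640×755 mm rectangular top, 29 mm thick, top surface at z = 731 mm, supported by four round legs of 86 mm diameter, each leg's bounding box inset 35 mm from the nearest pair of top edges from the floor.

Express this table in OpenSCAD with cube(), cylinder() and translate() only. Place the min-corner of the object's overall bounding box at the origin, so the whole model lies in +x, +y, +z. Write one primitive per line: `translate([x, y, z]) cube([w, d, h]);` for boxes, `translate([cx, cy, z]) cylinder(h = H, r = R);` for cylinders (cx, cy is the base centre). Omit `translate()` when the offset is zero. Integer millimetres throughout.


translate([0, 0, 702]) cube([1640, 755, 29]);
translate([78, 78, 0]) cylinder(h = 702, r = 43);
translate([1562, 78, 0]) cylinder(h = 702, r = 43);
translate([78, 677, 0]) cylinder(h = 702, r = 43);
translate([1562, 677, 0]) cylinder(h = 702, r = 43);


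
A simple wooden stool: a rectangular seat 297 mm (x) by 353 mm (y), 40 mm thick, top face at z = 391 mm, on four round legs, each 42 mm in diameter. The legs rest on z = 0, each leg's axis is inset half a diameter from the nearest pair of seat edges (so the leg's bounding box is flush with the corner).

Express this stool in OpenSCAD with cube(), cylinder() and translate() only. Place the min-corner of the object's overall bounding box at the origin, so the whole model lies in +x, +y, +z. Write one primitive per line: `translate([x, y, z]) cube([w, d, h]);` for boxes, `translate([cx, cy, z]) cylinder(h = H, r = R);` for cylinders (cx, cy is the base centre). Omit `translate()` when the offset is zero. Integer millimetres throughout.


translate([0, 0, 351]) cube([297, 353, 40]);
translate([21, 21, 0]) cylinder(h = 351, r = 21);
translate([276, 21, 0]) cylinder(h = 351, r = 21);
translate([21, 332, 0]) cylinder(h = 351, r = 21);
translate([276, 332, 0]) cylinder(h = 351, r = 21);


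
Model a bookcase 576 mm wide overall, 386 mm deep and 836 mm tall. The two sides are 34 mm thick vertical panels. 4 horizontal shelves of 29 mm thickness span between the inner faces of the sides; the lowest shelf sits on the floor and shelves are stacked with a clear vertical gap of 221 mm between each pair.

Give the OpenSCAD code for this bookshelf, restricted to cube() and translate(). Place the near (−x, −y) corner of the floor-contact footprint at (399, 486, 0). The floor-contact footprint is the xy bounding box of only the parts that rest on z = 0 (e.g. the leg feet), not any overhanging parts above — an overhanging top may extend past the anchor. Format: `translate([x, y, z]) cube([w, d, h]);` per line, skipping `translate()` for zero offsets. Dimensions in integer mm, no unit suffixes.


translate([399, 486, 0]) cube([34, 386, 836]);
translate([941, 486, 0]) cube([34, 386, 836]);
translate([433, 486, 0]) cube([508, 386, 29]);
translate([433, 486, 250]) cube([508, 386, 29]);
translate([433, 486, 500]) cube([508, 386, 29]);
translate([433, 486, 750]) cube([508, 386, 29]);


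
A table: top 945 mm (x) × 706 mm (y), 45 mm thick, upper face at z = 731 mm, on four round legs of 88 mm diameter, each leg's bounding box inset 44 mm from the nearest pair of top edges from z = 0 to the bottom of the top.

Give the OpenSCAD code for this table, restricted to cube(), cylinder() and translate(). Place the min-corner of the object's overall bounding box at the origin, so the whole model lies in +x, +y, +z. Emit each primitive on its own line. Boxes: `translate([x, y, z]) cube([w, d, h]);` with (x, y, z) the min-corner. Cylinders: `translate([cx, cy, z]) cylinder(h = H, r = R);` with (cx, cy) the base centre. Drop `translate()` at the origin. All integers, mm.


translate([0, 0, 686]) cube([945, 706, 45]);
translate([88, 88, 0]) cylinder(h = 686, r = 44);
translate([857, 88, 0]) cylinder(h = 686, r = 44);
translate([88, 618, 0]) cylinder(h = 686, r = 44);
translate([857, 618, 0]) cylinder(h = 686, r = 44);


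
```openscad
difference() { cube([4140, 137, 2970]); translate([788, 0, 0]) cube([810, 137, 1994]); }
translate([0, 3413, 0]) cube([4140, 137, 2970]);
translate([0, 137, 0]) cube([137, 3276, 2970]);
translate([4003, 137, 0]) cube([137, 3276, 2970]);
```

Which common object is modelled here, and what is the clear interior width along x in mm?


A single room. The interior width is 3866 mm.

Four walls enclosing a rectangle with a door in the front wall — a room. Outside width 4140 minus two 137 mm walls gives 3866 mm.


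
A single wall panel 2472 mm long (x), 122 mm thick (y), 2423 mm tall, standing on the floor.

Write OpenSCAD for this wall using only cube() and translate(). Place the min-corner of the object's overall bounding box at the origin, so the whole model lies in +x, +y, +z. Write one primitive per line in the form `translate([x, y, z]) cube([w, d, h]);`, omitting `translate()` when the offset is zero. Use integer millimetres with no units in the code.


cube([2472, 122, 2423]);


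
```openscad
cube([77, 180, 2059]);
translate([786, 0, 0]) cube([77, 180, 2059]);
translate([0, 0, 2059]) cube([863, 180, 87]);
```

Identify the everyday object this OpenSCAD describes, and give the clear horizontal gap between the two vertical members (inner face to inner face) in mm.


A door frame. The clear opening width is 709 mm.

Two 2059 mm tall posts with a header on top — a door frame. The left jamb is 77 mm wide at x = 0; the right jamb starts at x = 786. The clear opening is 786 − 77 = 709 mm.


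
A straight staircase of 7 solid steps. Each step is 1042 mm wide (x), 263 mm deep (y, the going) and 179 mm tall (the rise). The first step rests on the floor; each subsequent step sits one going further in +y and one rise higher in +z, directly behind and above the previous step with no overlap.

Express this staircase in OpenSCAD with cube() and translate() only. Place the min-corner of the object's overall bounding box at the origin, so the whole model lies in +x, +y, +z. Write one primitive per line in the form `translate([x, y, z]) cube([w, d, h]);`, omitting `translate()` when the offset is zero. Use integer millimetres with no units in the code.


cube([1042, 263, 179]);
translate([0, 263, 179]) cube([1042, 263, 179]);
translate([0, 526, 358]) cube([1042, 263, 179]);
translate([0, 789, 537]) cube([1042, 263, 179]);
translate([0, 1052, 716]) cube([1042, 263, 179]);
translate([0, 1315, 895]) cube([1042, 263, 179]);
translate([0, 1578, 1074]) cube([1042, 263, 179]);


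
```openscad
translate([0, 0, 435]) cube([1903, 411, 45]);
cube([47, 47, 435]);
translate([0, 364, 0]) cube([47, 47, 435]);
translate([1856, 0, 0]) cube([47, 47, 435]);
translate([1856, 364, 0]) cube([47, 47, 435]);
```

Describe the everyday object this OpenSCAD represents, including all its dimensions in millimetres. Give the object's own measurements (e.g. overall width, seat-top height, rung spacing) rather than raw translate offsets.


A bench: a 1903×411 mm seat slab, 45 mm thick, top at z = 480 mm, on four 47×47 mm square legs flush with the seat corners and standing on z = 0.


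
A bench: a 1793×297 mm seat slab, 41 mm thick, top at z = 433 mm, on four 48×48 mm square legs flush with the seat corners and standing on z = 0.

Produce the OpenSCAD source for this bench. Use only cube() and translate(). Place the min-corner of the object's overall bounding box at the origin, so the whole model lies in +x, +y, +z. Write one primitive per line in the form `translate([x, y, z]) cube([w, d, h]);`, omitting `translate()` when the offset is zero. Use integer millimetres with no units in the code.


translate([0, 0, 392]) cube([1793, 297, 41]);
cube([48, 48, 392]);
translate([0, 249, 0]) cube([48, 48, 392]);
translate([1745, 0, 0]) cube([48, 48, 392]);
translate([1745, 249, 0]) cube([48, 48, 392]);


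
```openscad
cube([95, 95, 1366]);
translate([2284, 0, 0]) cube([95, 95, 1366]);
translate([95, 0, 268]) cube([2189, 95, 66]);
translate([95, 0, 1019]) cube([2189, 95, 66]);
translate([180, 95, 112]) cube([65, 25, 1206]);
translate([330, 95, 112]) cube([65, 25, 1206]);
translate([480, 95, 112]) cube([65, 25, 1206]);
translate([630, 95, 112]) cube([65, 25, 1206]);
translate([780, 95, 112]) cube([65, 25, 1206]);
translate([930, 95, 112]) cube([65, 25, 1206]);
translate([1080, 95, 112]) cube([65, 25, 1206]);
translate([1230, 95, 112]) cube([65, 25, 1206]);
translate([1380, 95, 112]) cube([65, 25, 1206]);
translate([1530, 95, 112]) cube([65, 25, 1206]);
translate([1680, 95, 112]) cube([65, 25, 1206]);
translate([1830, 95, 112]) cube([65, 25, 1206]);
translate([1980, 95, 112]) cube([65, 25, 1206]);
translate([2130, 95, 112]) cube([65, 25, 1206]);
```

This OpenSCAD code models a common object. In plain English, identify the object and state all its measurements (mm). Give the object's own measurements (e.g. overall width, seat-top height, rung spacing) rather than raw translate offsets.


A fence section. Two 95×95 mm posts, 1366 mm tall, stand on the floor with a clear span of 2189 mm between their inner faces. Two horizontal rails of 95×66 mm section span the gap between the posts with their undersides at z = 268 mm and z = 1019 mm, flush with the posts' −y face. 14 pickets, each 65 mm wide, 25 mm thick and 1206 mm tall, are fixed to the +y face of the rails with their bottoms at z = 112 mm, spaced across the span with a 85 mm gap after the −x post and between neighbouring pickets, with 89 mm left before the +x post.


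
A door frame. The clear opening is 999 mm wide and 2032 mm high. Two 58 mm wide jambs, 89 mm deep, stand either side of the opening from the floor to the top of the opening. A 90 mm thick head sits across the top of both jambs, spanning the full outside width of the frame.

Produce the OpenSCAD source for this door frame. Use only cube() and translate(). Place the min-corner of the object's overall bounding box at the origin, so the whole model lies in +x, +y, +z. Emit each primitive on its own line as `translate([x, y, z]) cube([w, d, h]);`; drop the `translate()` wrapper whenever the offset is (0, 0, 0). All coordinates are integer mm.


cube([58, 89, 2032]);
translate([1057, 0, 0]) cube([58, 89, 2032]);
translate([0, 0, 2032]) cube([1115, 89, 90]);


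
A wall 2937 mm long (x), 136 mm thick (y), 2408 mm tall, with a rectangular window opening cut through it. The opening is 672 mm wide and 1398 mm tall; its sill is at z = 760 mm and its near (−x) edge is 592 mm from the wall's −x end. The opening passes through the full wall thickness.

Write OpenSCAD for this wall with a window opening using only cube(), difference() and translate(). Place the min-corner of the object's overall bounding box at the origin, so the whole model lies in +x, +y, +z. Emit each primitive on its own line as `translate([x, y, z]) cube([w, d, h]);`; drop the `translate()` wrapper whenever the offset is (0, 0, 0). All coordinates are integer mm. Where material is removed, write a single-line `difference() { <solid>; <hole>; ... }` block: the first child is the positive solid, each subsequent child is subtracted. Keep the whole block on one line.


difference() { cube([2937, 136, 2408]); translate([592, 0, 760]) cube([672, 136, 1398]); }


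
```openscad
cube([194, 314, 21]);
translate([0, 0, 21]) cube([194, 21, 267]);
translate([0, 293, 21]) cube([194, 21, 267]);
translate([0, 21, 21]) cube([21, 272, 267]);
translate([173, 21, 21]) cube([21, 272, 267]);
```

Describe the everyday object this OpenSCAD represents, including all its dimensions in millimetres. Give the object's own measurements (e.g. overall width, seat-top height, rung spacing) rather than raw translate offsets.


An open-topped rectangular box: outside dimensions 194×314×288 mm, with a uniform wall and base thickness of 21 mm. The base is a full 194×314 slab on the floor; four walls sit on top of the base. The front and back walls (the −y and +y sides) span the full width; the two side walls fit between them.


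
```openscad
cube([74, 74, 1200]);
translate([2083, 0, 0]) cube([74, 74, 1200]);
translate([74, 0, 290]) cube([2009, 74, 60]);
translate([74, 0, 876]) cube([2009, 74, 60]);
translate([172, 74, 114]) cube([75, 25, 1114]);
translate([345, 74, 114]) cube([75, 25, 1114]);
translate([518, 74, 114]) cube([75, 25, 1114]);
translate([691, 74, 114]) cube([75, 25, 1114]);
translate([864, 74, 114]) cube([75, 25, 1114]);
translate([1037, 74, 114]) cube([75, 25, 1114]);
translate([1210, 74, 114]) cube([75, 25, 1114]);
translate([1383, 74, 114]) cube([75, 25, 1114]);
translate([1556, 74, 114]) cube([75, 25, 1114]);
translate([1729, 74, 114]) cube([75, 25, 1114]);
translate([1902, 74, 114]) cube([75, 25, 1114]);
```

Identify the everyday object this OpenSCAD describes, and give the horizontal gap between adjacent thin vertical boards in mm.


A fence section. The picket gap is 98 mm.

Two posts, two rails, 11 pickets — a fence section. Span 2009 mm holds 11 pickets of 75 mm with 12 equal gaps: ⌊(2009 − 11·75) / 12⌋ = 98 mm.


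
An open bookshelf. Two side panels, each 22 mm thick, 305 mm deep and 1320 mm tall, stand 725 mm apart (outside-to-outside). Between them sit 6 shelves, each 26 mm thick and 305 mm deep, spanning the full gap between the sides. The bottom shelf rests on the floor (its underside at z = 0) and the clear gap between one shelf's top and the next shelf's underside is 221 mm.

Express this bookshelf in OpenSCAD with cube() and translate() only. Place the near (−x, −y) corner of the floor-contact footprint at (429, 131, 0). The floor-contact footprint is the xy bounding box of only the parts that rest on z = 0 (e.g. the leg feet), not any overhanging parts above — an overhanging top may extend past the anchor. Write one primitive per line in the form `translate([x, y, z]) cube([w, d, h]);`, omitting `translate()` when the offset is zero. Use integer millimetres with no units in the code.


translate([429, 131, 0]) cube([22, 305, 1320]);
translate([1132, 131, 0]) cube([22, 305, 1320]);
translate([451, 131, 0]) cube([681, 305, 26]);
translate([451, 131, 247]) cube([681, 305, 26]);
translate([451, 131, 494]) cube([681, 305, 26]);
translate([451, 131, 741]) cube([681, 305, 26]);
translate([451, 131, 988]) cube([681, 305, 26]);
translate([451, 131, 1235]) cube([681, 305, 26]);


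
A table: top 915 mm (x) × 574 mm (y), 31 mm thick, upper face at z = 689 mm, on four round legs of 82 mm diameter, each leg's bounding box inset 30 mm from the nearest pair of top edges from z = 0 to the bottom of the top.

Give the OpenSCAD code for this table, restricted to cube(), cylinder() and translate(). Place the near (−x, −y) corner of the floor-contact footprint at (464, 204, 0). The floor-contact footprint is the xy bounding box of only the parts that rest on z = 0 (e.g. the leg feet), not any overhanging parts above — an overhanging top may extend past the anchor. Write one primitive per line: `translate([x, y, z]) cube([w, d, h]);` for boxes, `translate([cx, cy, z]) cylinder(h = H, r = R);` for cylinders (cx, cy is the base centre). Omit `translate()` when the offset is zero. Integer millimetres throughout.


translate([434, 174, 658]) cube([915, 574, 31]);
translate([505, 245, 0]) cylinder(h = 658, r = 41);
translate([1278, 245, 0]) cylinder(h = 658, r = 41);
translate([505, 677, 0]) cylinder(h = 658, r = 41);
translate([1278, 677, 0]) cylinder(h = 658, r = 41);


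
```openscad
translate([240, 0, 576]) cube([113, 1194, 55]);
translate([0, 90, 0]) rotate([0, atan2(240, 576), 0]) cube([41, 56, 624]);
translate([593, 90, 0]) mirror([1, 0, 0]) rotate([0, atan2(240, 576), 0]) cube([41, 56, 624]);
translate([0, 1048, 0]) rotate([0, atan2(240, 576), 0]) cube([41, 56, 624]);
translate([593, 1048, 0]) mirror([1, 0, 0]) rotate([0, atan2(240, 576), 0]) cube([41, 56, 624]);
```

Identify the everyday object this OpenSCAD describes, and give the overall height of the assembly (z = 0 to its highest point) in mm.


A sawhorse. The overall height is 631 mm.

A beam across two mirrored pairs of raked legs — a sawhorse. The beam's underside is at z = 576 (matching the legs' vertical rise in atan2(240, 576)) and the beam is 55 mm tall, so its top is at 576 + 55 = 631 mm. The raked legs top out at the beam's underside, so that is the highest point.


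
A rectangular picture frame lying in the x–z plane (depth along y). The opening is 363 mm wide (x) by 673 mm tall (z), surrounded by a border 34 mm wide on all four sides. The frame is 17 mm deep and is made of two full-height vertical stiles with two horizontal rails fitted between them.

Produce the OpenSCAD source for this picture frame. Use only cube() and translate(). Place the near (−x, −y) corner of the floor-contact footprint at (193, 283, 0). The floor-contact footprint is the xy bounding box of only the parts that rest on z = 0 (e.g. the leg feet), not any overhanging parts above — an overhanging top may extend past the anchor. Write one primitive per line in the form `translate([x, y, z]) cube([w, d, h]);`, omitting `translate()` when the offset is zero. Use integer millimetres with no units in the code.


translate([193, 283, 0]) cube([34, 17, 741]);
translate([590, 283, 0]) cube([34, 17, 741]);
translate([227, 283, 0]) cube([363, 17, 34]);
translate([227, 283, 707]) cube([363, 17, 34]);
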